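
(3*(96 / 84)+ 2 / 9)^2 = 52900 / 3969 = 13.33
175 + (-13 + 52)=214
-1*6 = -6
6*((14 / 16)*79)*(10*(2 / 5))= 1659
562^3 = 177504328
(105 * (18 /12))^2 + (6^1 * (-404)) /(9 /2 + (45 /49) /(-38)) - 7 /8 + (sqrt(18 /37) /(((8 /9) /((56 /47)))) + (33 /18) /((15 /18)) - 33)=189 * sqrt(74) /1739 + 1346385467 /55560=24233.93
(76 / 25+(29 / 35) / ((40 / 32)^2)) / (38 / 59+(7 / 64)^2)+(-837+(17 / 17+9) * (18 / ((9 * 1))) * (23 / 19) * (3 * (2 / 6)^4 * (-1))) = -59240948385257 / 71164193625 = -832.45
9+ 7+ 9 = 25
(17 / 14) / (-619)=-17 / 8666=-0.00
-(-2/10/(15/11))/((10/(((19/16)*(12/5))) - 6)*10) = -209/35500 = -0.01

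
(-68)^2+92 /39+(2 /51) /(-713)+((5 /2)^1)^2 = 2919896341 /630292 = 4632.61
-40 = -40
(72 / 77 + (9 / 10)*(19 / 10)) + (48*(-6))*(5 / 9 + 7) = -16734833 / 7700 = -2173.35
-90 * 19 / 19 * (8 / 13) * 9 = -6480 / 13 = -498.46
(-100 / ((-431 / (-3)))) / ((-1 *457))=300 / 196967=0.00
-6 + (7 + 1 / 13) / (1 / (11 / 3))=778 / 39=19.95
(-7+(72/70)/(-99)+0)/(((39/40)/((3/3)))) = -21592/3003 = -7.19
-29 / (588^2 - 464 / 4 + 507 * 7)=-29 / 349177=-0.00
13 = 13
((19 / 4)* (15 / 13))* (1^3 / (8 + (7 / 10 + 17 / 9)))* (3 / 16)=38475 / 396448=0.10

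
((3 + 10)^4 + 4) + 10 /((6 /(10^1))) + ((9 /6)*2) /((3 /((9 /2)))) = 28586.17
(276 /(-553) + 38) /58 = 10369 /16037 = 0.65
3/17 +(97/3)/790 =8759/40290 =0.22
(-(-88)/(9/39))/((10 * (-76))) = -143/285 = -0.50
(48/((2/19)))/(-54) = -8.44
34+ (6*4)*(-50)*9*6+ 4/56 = -906723/14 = -64765.93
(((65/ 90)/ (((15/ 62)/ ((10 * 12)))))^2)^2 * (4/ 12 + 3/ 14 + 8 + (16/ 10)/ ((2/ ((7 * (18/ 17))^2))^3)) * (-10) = -18162040549517414645908713472/ 3325698394389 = -5461120761930716.04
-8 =-8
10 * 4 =40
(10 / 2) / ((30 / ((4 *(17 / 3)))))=34 / 9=3.78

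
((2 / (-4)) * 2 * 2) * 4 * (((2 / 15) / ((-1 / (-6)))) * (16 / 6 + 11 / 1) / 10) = -656 / 75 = -8.75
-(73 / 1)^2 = -5329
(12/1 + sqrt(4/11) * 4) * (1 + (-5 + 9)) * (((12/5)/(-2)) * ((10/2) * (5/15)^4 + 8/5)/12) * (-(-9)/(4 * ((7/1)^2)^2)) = -673/72030 - 673 * sqrt(11)/1188495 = -0.01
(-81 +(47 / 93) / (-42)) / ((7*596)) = -0.02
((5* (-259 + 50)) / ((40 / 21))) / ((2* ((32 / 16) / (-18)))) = 39501 / 16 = 2468.81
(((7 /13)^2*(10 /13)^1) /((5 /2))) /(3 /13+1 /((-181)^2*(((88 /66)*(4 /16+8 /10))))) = 22474046 /58139887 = 0.39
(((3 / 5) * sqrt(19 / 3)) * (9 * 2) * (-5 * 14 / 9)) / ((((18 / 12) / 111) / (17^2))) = -598808 * sqrt(57) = -4520901.26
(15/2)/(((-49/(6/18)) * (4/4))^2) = 0.00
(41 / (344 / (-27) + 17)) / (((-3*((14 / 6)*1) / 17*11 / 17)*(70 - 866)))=319923 / 7048580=0.05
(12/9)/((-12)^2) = 1/108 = 0.01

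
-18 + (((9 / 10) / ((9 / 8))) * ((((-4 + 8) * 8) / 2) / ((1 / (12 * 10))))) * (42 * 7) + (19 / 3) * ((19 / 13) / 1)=17611435 / 39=451575.26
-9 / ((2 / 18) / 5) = -405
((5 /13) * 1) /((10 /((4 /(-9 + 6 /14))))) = -0.02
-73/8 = -9.12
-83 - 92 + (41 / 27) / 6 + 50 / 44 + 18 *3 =-106573 / 891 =-119.61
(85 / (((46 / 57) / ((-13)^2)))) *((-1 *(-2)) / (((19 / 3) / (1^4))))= 129285 / 23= 5621.09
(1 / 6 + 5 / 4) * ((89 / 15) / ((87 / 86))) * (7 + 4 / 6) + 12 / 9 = 65.04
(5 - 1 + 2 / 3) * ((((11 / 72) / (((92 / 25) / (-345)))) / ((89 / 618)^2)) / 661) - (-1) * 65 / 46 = -1667915845 / 481691852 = -3.46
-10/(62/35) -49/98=-381/62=-6.15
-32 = -32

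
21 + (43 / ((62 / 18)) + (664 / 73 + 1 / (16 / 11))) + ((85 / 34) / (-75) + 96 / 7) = 216507997 / 3801840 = 56.95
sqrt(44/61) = 2 *sqrt(671)/61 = 0.85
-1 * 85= -85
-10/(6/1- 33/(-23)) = -230/171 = -1.35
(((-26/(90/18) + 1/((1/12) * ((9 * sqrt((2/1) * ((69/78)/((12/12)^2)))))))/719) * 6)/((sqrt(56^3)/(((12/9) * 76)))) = -494 * sqrt(14)/176155 + 76 * sqrt(4186)/2430939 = -0.01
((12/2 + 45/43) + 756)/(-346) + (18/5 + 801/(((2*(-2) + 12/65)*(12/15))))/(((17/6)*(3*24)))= -8716566237/2509025920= -3.47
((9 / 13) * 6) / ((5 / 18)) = 972 / 65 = 14.95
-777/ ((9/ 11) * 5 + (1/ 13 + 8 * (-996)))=111111/ 1138828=0.10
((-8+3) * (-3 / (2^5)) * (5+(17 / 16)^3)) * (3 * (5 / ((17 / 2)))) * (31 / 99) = 19679575 / 12255232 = 1.61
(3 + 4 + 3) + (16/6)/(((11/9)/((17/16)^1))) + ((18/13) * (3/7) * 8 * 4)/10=142313/10010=14.22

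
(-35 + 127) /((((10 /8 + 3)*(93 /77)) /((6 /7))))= 8096 /527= 15.36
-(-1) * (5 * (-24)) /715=-24 /143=-0.17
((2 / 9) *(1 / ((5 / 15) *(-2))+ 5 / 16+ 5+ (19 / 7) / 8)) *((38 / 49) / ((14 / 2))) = 2945 / 28812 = 0.10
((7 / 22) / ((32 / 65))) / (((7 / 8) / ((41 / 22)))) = 2665 / 1936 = 1.38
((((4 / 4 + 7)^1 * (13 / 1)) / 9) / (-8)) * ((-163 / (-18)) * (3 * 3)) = -2119 / 18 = -117.72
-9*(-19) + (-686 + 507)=-8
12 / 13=0.92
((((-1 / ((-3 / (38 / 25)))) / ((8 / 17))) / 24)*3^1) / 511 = 323 / 1226400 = 0.00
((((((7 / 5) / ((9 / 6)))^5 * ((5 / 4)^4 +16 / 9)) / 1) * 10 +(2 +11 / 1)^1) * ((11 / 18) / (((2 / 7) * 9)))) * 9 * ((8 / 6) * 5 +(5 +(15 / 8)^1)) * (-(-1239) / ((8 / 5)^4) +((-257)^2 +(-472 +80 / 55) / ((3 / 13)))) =185143904678928265343 / 2321901158400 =79738064.65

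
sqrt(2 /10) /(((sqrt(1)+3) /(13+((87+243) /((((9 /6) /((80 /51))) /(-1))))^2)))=309793813 * sqrt(5) /52020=13316.42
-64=-64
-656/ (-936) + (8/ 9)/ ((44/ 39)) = 1916/ 1287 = 1.49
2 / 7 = 0.29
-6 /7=-0.86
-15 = -15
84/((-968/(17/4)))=-357/968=-0.37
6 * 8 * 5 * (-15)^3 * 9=-7290000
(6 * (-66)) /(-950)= 198 /475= 0.42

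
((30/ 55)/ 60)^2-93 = -1125299/ 12100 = -93.00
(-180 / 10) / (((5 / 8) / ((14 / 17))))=-2016 / 85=-23.72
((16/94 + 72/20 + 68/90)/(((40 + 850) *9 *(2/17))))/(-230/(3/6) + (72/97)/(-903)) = -1187763157/113765277300300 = -0.00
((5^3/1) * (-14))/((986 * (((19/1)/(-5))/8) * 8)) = 4375/9367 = 0.47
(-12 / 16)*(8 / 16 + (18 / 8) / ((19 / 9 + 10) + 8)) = -1329 / 2896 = -0.46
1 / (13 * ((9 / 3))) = 1 / 39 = 0.03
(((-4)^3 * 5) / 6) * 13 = -2080 / 3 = -693.33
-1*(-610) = 610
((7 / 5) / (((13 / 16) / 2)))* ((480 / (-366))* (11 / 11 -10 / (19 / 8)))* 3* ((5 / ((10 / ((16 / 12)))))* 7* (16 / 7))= 114688 / 247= 464.32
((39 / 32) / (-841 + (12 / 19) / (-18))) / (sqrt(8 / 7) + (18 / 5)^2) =-0.00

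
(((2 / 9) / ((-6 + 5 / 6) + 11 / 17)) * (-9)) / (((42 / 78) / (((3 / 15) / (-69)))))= -884 / 371105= -0.00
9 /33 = 3 /11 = 0.27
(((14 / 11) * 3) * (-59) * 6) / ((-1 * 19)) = 14868 / 209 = 71.14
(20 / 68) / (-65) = -1 / 221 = -0.00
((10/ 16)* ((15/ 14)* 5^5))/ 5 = 46875/ 112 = 418.53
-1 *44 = -44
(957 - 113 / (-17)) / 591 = 16382 / 10047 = 1.63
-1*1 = -1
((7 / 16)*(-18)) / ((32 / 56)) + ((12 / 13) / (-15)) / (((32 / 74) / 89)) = -55009 / 2080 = -26.45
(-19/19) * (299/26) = -23/2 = -11.50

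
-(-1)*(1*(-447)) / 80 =-447 / 80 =-5.59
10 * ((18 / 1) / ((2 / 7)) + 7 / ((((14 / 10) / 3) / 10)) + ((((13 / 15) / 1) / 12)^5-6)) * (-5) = -39114057971293 / 3779136000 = -10350.00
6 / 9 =2 / 3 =0.67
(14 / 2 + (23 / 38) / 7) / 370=377 / 19684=0.02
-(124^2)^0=-1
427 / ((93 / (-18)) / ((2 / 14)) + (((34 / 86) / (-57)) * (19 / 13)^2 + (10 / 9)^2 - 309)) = -502687458 / 404912881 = -1.24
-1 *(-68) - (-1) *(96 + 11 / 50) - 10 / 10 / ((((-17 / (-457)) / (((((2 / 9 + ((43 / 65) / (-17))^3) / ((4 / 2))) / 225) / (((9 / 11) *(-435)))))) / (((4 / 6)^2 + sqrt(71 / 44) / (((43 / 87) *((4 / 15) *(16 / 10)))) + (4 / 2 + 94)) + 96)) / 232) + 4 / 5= 35753276601811 *sqrt(781) / 19173459110130000 + 18813224911945526069 / 112867019470968750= 166.74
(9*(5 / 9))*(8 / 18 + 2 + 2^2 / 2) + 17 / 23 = 4753 / 207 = 22.96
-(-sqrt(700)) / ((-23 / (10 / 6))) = -50 * sqrt(7) / 69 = -1.92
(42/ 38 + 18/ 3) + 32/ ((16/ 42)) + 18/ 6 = 1788/ 19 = 94.11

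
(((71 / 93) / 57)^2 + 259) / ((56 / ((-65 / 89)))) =-3.38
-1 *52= -52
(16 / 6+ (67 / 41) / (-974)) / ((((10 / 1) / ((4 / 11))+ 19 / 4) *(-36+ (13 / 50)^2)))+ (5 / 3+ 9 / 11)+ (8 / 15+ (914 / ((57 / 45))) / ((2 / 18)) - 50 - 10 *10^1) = 4604158836828880346 / 725381220172455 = 6347.23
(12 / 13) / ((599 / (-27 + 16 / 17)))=-5316 / 132379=-0.04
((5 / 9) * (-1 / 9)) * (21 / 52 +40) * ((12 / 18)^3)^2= -168080 / 767637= -0.22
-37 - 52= -89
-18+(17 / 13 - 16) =-425 / 13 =-32.69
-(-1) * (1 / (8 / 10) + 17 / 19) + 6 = 619 / 76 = 8.14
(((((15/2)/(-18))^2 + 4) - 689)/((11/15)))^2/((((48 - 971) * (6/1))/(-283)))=568626416875/12759552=44564.76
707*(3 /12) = 707 /4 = 176.75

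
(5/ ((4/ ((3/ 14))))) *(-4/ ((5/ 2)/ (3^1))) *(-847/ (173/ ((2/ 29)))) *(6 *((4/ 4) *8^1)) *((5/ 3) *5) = 871200/ 5017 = 173.65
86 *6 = 516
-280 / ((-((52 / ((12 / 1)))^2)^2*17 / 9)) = 204120 / 485537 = 0.42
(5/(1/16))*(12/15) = 64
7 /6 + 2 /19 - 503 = -57197 /114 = -501.73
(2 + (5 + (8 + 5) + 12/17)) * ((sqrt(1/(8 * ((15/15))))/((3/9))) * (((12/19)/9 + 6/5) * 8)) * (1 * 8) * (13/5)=26504192 * sqrt(2)/8075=4641.81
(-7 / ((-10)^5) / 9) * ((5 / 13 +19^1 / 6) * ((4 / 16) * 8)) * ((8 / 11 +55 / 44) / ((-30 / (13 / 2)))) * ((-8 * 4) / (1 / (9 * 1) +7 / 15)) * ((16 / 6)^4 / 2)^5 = 63310477661667590144 / 4674470337590625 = 13543.88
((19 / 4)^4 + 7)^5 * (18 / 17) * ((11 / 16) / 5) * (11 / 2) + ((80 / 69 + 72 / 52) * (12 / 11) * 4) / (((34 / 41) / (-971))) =144151619475405753086460555914473 / 4918159491507159040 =29310074169886.43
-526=-526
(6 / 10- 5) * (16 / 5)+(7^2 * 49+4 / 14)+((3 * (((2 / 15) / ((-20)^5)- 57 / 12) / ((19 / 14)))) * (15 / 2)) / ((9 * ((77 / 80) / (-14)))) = 110360458849 / 43890000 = 2514.48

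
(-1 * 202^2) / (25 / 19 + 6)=-775276 / 139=-5577.53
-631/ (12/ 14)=-4417/ 6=-736.17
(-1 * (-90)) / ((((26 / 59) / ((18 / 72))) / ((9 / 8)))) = 23895 / 416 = 57.44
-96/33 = -32/11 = -2.91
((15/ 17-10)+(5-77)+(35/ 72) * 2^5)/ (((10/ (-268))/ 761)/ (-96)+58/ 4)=-4676119744/ 1034191209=-4.52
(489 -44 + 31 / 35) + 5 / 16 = 249871 / 560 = 446.20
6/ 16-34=-269/ 8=-33.62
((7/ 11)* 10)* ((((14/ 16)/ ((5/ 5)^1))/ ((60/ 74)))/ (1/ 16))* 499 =1809374/ 33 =54829.52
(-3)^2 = 9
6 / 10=3 / 5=0.60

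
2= 2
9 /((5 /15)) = 27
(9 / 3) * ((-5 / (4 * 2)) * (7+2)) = -135 / 8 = -16.88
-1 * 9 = -9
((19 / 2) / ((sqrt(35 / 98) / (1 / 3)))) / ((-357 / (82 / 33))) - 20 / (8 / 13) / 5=-6.54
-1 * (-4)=4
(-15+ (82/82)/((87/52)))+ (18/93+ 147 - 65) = 182833/2697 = 67.79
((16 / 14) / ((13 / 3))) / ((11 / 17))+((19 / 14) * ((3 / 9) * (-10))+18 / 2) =14666 / 3003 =4.88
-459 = -459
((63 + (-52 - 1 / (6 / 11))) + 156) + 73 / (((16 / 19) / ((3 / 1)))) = 20411 / 48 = 425.23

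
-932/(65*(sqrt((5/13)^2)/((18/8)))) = -83.88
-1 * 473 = -473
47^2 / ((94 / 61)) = 2867 / 2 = 1433.50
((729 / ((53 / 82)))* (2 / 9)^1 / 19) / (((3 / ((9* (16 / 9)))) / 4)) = 283392 / 1007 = 281.42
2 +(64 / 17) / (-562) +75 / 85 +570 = 2736627 / 4777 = 572.88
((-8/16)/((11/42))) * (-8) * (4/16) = 42/11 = 3.82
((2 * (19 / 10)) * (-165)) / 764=-627 / 764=-0.82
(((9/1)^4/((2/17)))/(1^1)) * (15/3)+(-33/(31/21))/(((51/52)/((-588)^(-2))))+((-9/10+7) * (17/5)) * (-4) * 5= 3019732168067/10845660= 278427.70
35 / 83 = 0.42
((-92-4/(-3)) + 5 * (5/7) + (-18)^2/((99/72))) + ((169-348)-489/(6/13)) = -503561/462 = -1089.96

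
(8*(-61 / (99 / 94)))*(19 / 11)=-871568 / 1089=-800.34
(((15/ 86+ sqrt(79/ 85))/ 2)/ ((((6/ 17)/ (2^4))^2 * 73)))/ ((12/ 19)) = 109820/ 28251+ 2584 * sqrt(6715)/ 9855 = 25.37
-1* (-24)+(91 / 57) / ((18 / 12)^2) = 12676 / 513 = 24.71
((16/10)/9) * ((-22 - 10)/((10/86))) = -11008/225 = -48.92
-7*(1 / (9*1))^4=-7 / 6561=-0.00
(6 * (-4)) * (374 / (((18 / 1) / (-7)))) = 3490.67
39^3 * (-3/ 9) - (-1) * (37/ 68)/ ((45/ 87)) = -20167387/ 1020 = -19771.95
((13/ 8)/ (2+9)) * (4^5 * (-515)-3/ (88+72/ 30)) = -3098767555/ 39776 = -77905.46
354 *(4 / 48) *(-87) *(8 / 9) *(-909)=2073732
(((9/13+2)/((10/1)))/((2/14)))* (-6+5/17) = -4753/442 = -10.75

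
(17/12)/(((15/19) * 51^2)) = 19/27540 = 0.00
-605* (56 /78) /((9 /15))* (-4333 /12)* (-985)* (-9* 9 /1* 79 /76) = 21418876392375 /988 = 21679024688.64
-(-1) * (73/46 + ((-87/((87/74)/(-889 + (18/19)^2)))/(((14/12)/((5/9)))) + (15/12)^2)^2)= 331447837302087555359/338392551168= 979477344.16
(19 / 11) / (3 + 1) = 19 / 44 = 0.43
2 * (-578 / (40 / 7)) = -2023 / 10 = -202.30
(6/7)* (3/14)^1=9/49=0.18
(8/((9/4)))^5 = 33554432/59049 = 568.25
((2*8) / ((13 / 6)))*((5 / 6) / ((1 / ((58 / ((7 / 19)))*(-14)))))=-176320 / 13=-13563.08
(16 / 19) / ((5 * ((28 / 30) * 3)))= 8 / 133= 0.06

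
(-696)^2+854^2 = 1213732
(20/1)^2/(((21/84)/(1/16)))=100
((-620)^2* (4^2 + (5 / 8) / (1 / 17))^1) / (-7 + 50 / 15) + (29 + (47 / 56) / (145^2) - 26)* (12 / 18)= -2791266.18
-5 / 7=-0.71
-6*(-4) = 24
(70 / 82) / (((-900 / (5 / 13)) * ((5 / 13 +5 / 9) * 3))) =-7 / 54120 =-0.00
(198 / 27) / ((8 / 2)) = 11 / 6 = 1.83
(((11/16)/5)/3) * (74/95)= 0.04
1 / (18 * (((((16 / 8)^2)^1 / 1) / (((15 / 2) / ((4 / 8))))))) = 5 / 24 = 0.21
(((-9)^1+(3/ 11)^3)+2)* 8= -55.84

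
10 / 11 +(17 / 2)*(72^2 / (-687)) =-63.23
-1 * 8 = -8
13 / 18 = 0.72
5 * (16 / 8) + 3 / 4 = 43 / 4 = 10.75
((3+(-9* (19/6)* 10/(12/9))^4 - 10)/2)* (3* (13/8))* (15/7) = 312622566067305/28672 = 10903409809.83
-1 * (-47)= 47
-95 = -95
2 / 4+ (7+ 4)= 23 / 2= 11.50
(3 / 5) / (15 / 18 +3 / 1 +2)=18 / 175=0.10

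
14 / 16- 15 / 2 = -53 / 8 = -6.62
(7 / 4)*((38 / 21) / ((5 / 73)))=46.23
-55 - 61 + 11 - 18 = -123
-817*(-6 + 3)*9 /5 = 22059 /5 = 4411.80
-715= -715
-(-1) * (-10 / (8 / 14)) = -35 / 2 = -17.50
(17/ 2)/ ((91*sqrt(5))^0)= 17/ 2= 8.50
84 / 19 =4.42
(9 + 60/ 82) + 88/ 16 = 1249/ 82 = 15.23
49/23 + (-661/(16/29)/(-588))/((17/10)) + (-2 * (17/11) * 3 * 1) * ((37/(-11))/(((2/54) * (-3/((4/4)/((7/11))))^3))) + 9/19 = -28676905633/244622112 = -117.23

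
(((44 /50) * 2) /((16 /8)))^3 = 10648 /15625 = 0.68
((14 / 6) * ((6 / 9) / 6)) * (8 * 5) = 280 / 27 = 10.37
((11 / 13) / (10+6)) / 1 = 0.05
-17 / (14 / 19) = -323 / 14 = -23.07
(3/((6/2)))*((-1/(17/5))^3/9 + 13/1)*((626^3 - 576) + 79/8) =140980865279923/44217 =3188386034.33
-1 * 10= -10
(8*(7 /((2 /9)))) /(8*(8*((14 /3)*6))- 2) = 126 /895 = 0.14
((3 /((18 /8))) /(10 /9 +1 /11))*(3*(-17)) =-396 /7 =-56.57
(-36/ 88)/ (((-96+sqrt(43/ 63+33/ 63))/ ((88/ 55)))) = 54 * sqrt(133)/ 7982315+54432/ 7982315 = 0.01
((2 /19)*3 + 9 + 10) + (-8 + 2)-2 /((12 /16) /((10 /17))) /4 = 12523 /969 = 12.92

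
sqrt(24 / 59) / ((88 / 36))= 9*sqrt(354) / 649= 0.26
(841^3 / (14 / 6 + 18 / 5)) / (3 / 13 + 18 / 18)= 115990547595 / 1424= 81454036.23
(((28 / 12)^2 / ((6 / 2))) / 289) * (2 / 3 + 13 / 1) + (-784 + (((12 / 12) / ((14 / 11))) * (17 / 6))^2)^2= 107808769318209 / 177635584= 606909.76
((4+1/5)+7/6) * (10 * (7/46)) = 49/6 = 8.17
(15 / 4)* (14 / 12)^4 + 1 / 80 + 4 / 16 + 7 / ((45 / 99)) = 195349 / 8640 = 22.61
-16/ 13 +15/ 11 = 19/ 143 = 0.13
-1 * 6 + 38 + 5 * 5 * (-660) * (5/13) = -6314.15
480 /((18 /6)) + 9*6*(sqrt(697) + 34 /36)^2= 102*sqrt(697) + 227077 /6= 40539.04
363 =363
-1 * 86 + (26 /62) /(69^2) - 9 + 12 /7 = -93.29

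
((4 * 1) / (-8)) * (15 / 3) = -5 / 2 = -2.50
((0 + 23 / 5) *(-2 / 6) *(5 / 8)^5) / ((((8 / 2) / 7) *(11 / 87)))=-2918125 / 1441792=-2.02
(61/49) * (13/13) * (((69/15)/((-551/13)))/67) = -18239/9044665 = -0.00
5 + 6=11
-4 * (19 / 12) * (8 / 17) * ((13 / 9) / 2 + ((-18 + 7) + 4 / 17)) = 233548 / 7803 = 29.93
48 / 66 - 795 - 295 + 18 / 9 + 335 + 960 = 2285 / 11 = 207.73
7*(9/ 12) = 21/ 4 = 5.25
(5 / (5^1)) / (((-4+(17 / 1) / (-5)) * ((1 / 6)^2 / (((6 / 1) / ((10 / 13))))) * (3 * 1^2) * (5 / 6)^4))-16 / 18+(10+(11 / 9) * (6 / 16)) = -27736891 / 1665000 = -16.66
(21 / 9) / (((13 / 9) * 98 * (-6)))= -1 / 364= -0.00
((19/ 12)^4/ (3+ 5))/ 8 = 130321/ 1327104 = 0.10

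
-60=-60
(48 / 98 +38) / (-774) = -943 / 18963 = -0.05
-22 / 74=-11 / 37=-0.30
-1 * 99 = -99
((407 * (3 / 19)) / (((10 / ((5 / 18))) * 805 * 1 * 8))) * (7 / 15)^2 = 2849 / 47196000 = 0.00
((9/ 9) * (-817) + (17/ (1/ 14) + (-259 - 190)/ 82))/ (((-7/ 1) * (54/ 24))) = 95854/ 2583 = 37.11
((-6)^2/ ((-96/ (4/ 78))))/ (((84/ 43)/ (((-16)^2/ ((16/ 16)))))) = -688/ 273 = -2.52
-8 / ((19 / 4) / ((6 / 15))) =-0.67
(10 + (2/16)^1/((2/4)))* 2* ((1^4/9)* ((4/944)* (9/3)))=41/1416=0.03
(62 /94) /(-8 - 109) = -31 /5499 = -0.01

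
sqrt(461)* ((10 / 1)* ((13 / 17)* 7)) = 910* sqrt(461) / 17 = 1149.33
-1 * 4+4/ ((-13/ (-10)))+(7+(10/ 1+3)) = 248/ 13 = 19.08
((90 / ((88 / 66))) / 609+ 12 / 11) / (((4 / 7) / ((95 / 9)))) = 169955 / 7656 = 22.20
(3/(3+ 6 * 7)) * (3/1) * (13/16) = 13/80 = 0.16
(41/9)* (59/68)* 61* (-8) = -295118/153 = -1928.88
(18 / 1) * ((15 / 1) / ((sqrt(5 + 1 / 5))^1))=118.40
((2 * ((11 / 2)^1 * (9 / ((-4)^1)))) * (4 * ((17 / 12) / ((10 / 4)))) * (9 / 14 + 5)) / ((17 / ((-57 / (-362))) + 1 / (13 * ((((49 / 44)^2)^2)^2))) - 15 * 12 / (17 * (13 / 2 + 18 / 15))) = -29155491511407652630239 / 9819890258218463894360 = -2.97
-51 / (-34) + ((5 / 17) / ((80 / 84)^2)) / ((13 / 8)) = 1878 / 1105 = 1.70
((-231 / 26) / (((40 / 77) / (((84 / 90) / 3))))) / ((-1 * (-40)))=-41503 / 312000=-0.13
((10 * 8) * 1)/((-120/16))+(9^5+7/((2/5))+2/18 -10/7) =7440869/126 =59054.52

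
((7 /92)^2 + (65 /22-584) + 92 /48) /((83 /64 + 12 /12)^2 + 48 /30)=-207047683840 /2458172541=-84.23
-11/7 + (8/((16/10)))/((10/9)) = 41/14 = 2.93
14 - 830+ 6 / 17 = -13866 / 17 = -815.65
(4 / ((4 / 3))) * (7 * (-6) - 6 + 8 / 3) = -136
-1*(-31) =31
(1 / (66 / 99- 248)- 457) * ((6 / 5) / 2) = -1017291 / 3710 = -274.20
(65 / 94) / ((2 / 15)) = 975 / 188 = 5.19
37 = 37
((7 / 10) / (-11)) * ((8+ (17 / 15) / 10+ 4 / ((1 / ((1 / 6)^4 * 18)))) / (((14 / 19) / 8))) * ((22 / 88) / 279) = -0.01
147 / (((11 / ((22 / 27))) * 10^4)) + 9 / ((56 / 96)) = 15.43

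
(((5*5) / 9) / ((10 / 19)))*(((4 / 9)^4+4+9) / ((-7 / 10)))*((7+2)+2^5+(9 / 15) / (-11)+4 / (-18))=-163827190490 / 40920957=-4003.50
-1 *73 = -73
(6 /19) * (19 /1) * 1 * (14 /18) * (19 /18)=133 /27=4.93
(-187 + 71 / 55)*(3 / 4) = -15321 / 110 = -139.28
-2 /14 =-1 /7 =-0.14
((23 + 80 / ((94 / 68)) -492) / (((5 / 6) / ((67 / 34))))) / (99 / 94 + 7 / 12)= -46607076 / 78455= -594.06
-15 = -15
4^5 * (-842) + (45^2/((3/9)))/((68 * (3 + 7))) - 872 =-863071.07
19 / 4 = 4.75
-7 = -7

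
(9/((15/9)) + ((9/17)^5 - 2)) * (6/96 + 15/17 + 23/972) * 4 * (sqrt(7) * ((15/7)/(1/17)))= 111719042015 * sqrt(7)/230016834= 1285.04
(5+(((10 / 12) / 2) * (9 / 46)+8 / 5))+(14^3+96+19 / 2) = 2627687 / 920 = 2856.18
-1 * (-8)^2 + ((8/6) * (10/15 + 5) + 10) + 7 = -355/9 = -39.44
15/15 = 1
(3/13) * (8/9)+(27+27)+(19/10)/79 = 1670801/30810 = 54.23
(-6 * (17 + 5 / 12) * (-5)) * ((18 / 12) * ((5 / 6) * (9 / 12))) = 489.84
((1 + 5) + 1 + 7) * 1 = 14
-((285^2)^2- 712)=-6597499913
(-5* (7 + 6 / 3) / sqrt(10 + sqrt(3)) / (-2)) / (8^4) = 45 / (8192* sqrt(sqrt(3) + 10)) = 0.00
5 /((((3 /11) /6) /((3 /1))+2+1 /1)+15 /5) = 330 /397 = 0.83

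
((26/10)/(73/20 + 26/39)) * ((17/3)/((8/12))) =1326/259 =5.12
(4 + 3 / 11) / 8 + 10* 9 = 7967 / 88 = 90.53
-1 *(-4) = 4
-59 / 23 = -2.57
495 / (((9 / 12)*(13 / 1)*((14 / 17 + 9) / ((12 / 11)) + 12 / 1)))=26928 / 11141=2.42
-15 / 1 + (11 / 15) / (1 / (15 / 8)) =-109 / 8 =-13.62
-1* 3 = -3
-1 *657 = -657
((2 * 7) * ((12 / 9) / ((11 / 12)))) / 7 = 32 / 11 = 2.91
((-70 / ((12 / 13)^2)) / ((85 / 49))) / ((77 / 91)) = -753571 / 13464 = -55.97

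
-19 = -19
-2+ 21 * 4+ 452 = 534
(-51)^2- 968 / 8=2480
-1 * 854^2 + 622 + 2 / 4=-1457387 / 2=-728693.50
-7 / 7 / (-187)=1 / 187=0.01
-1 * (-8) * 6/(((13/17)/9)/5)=2824.62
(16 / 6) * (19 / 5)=152 / 15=10.13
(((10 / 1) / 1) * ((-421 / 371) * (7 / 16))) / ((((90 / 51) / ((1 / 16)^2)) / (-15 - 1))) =7157 / 40704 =0.18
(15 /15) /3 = 1 /3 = 0.33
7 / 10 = 0.70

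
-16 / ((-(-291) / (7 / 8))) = -14 / 291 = -0.05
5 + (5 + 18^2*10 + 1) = 3251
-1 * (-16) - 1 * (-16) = 32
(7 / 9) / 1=7 / 9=0.78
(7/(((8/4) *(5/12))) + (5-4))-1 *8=7/5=1.40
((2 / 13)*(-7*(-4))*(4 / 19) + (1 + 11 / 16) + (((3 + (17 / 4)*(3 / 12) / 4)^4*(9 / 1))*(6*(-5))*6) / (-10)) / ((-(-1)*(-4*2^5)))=-38179326953191 / 265214230528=-143.96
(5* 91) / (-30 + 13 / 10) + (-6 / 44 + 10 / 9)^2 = -23955391 / 1607364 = -14.90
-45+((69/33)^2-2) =-5158/121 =-42.63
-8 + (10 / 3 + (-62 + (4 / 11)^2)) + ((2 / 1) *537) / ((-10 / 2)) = -281.33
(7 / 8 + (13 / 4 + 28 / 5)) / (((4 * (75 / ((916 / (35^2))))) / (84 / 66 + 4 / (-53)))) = 31089269 / 1071262500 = 0.03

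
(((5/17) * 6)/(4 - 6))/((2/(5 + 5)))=-75/17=-4.41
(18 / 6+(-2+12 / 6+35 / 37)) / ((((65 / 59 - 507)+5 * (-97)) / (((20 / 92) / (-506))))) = 0.00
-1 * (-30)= 30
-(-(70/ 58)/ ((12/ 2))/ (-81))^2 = -0.00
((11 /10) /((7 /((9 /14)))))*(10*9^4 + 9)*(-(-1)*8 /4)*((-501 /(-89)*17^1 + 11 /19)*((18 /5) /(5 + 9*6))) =9518467854258 /122217025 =77881.69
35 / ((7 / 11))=55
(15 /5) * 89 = 267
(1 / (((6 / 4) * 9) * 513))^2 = 4 / 191850201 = 0.00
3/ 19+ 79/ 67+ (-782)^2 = 778471754/ 1273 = 611525.34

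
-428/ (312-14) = -214/ 149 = -1.44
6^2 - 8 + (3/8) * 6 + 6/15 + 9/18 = 31.15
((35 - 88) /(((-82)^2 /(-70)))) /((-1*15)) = -371 /10086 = -0.04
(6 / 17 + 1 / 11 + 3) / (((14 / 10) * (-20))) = -23 / 187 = -0.12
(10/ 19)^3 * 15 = 15000/ 6859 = 2.19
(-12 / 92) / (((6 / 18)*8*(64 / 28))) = -63 / 2944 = -0.02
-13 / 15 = -0.87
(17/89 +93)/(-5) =-8294/445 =-18.64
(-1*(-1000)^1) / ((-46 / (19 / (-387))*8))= 2375 / 17802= 0.13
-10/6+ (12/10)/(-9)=-9/5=-1.80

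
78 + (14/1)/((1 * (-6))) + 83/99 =7574/99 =76.51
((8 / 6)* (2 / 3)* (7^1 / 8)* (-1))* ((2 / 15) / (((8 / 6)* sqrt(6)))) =-0.03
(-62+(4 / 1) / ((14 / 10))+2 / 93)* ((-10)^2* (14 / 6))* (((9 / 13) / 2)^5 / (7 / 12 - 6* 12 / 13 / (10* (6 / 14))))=47347456500 / 489621223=96.70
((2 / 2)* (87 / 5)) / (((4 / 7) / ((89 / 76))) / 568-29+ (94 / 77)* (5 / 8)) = -169323924 / 274773355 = -0.62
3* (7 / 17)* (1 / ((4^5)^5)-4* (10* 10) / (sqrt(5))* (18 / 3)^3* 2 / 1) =21 / 19140298416324608-725760* sqrt(5) / 17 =-95461.69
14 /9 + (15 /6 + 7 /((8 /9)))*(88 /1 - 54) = 12755 /36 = 354.31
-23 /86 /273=-23 /23478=-0.00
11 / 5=2.20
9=9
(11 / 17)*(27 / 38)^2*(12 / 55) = 2187 / 30685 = 0.07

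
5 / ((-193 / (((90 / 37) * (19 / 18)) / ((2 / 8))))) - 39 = -39.27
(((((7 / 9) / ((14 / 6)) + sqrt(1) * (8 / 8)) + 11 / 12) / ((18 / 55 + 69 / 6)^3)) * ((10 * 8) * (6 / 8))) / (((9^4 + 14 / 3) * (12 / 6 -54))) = -134763750 / 563865245163961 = -0.00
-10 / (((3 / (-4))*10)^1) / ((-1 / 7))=-28 / 3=-9.33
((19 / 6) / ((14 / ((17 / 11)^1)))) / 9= 323 / 8316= 0.04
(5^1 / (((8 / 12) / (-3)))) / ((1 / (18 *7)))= -2835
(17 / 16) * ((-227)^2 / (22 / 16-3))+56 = -874537 / 26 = -33636.04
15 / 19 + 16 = 319 / 19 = 16.79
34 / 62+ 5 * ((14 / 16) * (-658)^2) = 117441519 / 62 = 1894218.05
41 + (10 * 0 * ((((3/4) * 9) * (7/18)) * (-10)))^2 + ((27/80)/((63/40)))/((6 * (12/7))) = 1969/48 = 41.02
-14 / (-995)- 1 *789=-785041 / 995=-788.99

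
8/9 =0.89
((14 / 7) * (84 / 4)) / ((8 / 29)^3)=512169 / 256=2000.66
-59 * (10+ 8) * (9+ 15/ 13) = -140184/ 13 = -10783.38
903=903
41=41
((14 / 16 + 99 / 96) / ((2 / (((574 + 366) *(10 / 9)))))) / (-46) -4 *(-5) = -5435 / 3312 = -1.64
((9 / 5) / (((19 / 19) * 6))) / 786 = 1 / 2620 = 0.00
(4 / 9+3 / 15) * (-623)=-401.49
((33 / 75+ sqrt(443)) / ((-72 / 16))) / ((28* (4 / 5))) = -5* sqrt(443) / 504 - 11 / 2520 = -0.21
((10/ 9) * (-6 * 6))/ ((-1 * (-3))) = -40/ 3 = -13.33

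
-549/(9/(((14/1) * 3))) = -2562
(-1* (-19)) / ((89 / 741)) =14079 / 89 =158.19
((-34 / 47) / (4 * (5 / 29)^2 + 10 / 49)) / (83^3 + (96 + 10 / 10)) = -700553 / 178876736940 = -0.00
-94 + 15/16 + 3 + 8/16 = -1433/16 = -89.56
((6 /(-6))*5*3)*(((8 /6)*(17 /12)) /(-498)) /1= 85 /1494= 0.06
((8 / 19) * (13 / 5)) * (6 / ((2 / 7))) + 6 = 2754 / 95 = 28.99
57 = 57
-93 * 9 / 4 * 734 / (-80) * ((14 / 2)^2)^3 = 36139302171 / 160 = 225870638.57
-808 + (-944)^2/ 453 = 525112/ 453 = 1159.19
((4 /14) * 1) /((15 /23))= 46 /105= 0.44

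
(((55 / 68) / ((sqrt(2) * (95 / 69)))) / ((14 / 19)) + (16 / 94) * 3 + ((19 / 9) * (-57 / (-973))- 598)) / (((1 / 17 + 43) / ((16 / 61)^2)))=-89166377408 / 93420612999 + 1012 * sqrt(2) / 1588867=-0.95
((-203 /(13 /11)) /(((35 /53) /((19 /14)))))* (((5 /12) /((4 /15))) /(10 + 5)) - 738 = -6768401 /8736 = -774.77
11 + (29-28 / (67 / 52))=1224 / 67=18.27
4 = 4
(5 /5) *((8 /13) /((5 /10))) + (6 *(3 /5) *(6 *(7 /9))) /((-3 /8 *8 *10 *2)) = 309 /325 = 0.95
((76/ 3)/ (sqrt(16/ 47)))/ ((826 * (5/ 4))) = 38 * sqrt(47)/ 6195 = 0.04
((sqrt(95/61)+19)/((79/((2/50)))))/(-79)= -19/156025 - sqrt(5795)/9517525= -0.00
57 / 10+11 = 167 / 10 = 16.70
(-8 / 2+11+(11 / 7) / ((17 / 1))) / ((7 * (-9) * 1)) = -844 / 7497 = -0.11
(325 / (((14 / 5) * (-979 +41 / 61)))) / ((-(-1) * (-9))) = 99125 / 7519428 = 0.01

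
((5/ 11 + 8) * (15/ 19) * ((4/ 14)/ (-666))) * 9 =-1395/ 54131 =-0.03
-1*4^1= -4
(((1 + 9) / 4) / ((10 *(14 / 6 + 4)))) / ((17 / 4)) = 3 / 323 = 0.01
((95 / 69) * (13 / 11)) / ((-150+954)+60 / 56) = 1330 / 658053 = 0.00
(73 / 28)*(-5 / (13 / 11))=-4015 / 364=-11.03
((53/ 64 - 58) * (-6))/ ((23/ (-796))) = -2184423/ 184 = -11871.86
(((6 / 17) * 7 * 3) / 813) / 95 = 42 / 437665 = 0.00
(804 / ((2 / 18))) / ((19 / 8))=57888 / 19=3046.74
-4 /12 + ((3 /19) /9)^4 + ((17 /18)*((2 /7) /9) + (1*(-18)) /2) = -229147756 /24630669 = -9.30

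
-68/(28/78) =-1326/7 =-189.43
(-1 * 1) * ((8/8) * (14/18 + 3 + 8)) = -106/9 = -11.78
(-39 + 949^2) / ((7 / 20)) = 18011240 / 7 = 2573034.29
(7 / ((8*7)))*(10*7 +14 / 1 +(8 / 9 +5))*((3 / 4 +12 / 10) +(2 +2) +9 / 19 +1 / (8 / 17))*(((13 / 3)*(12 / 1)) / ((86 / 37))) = 2528171113 / 1176480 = 2148.93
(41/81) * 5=2.53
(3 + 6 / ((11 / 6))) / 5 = 1.25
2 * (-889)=-1778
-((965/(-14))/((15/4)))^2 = -148996/441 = -337.86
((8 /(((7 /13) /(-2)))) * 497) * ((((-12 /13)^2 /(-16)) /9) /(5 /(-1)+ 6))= 1136 /13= 87.38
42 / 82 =21 / 41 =0.51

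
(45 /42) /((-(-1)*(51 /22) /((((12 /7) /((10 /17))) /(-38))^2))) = 1683 /619115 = 0.00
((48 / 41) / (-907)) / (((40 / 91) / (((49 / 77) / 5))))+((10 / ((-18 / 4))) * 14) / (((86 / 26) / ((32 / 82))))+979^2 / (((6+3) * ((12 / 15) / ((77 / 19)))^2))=62471013595028162411 / 22859250519600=2732854.85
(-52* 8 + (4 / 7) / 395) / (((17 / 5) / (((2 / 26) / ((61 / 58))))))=-66713688 / 7454993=-8.95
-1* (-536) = 536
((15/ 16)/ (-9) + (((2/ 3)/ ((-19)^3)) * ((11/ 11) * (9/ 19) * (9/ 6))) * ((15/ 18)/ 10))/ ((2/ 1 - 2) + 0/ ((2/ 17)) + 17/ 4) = -651641/ 26585484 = -0.02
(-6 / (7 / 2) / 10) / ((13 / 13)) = -6 / 35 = -0.17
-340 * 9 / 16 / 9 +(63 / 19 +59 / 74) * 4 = -13491 / 2812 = -4.80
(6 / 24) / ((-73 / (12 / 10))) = -3 / 730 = -0.00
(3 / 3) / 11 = 1 / 11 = 0.09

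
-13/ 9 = -1.44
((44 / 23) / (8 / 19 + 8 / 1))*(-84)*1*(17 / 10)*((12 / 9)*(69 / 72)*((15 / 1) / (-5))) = 24871 / 200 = 124.36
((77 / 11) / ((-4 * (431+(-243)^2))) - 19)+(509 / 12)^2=1780.17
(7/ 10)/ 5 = 7/ 50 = 0.14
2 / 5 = 0.40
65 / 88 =0.74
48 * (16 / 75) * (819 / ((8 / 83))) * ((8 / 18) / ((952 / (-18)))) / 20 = -36.56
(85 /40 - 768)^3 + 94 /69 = -15870577508299 /35328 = -449235097.04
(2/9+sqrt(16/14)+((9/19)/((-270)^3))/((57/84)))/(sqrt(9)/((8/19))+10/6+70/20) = 175445972/9704356875+48 * sqrt(14)/2065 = 0.11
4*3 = 12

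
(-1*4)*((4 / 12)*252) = -336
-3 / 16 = -0.19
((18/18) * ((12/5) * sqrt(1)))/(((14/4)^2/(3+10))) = 624/245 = 2.55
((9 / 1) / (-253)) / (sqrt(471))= -3 * sqrt(471) / 39721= -0.00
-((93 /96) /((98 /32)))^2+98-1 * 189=-874925 /9604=-91.10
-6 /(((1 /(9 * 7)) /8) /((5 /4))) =-3780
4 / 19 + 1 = 23 / 19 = 1.21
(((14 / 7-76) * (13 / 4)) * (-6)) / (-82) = -1443 / 82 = -17.60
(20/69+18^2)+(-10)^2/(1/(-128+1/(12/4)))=-858524/69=-12442.38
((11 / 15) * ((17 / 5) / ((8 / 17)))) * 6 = 3179 / 100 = 31.79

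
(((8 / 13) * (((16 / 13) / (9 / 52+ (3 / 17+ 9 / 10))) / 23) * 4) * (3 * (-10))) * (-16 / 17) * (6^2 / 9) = 6553600 / 550459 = 11.91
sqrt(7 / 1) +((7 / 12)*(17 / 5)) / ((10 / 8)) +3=sqrt(7) +344 / 75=7.23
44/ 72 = 11/ 18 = 0.61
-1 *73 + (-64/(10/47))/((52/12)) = -9257/65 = -142.42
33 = 33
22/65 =0.34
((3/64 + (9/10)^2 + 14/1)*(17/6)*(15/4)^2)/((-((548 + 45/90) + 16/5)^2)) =-10102675/5194630656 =-0.00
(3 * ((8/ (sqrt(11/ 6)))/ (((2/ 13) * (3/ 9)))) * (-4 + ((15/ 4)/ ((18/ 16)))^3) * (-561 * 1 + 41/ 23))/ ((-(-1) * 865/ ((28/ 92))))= -4176137056 * sqrt(66)/ 15100305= -2246.78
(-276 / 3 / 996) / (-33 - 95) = 23 / 31872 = 0.00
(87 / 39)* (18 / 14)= 2.87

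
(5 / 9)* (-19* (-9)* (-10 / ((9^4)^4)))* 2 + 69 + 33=189008059262885882 / 1853020188851841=102.00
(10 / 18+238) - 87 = 1364 / 9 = 151.56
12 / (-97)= -12 / 97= -0.12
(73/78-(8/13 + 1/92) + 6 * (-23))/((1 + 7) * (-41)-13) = 494033/1223508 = 0.40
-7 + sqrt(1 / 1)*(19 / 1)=12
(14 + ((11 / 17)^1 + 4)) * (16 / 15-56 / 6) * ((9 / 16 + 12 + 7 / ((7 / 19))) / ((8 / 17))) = -992527 / 96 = -10338.82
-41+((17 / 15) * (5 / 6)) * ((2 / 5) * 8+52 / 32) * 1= -26239 / 720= -36.44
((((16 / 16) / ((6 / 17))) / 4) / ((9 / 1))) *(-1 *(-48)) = 34 / 9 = 3.78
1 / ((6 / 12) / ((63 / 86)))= 63 / 43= 1.47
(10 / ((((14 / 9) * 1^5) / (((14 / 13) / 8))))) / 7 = 45 / 364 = 0.12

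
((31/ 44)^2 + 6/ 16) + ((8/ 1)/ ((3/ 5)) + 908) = 5356165/ 5808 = 922.20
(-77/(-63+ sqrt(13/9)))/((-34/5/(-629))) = 42735 * sqrt(13)/71416+ 8076915/71416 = 115.25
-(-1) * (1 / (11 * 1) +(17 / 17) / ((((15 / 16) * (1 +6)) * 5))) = 701 / 5775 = 0.12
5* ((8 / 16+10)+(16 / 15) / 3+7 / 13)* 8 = 53324 / 117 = 455.76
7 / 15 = 0.47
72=72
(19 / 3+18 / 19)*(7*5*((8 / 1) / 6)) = 58100 / 171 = 339.77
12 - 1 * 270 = -258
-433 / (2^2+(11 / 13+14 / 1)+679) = -5629 / 9072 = -0.62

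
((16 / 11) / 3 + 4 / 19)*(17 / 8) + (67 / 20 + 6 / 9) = 68899 / 12540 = 5.49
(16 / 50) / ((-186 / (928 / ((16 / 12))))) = -928 / 775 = -1.20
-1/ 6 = -0.17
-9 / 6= -3 / 2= -1.50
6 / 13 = 0.46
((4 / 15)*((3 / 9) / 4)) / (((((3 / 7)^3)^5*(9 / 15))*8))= 4747561509943 / 3099363912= 1531.79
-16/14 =-8/7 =-1.14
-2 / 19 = -0.11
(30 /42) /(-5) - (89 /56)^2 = -8369 /3136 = -2.67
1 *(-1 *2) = -2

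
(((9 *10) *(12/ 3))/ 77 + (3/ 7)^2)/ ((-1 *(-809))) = 2619/ 436051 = 0.01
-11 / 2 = -5.50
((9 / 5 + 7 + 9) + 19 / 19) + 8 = 134 / 5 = 26.80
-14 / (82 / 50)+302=12032 / 41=293.46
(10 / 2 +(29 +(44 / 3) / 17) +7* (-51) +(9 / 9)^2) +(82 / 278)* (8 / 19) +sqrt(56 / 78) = -320.17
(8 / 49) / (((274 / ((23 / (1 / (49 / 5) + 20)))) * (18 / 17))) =782 / 1214505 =0.00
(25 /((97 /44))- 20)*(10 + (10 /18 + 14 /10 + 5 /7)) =-31928 /291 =-109.72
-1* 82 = -82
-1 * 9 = -9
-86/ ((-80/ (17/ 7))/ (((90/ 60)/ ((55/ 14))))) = 2193/ 2200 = 1.00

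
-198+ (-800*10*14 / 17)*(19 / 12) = -542098 / 51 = -10629.37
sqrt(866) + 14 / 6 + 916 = sqrt(866) + 2755 / 3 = 947.76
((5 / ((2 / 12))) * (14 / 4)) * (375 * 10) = 393750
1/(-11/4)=-0.36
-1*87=-87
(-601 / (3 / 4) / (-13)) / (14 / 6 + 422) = 2404 / 16549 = 0.15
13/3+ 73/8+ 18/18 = 347/24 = 14.46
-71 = -71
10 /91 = 0.11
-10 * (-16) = 160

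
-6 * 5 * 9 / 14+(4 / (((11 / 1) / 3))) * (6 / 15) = -7257 / 385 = -18.85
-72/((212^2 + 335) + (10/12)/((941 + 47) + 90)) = -465696/292864577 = -0.00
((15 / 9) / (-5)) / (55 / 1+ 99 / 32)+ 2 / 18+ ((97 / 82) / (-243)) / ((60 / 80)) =5494277 / 55563651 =0.10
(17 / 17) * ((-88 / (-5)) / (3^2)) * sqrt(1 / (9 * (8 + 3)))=8 * sqrt(11) / 135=0.20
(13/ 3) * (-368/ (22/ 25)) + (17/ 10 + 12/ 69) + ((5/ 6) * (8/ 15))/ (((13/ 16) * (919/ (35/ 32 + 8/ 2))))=-492446522677/ 272033190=-1810.24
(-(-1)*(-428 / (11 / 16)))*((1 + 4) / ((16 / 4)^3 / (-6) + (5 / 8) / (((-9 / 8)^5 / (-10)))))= 63182430 / 146113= 432.42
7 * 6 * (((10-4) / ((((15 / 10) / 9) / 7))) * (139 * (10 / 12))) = 1225980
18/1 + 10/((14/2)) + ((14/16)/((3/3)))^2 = 9047/448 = 20.19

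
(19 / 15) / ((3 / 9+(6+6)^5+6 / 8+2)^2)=48 / 2346400371695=0.00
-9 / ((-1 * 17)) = 9 / 17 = 0.53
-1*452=-452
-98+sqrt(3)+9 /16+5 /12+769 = sqrt(3)+32255 /48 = 673.71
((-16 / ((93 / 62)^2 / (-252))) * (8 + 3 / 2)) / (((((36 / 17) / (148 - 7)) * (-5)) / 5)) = -3400544 / 3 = -1133514.67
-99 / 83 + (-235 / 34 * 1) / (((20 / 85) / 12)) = -58713 / 166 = -353.69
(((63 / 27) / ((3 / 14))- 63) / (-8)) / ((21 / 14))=469 / 108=4.34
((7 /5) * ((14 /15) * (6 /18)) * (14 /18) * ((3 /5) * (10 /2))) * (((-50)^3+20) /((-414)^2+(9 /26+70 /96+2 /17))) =-20210899072 /27272721345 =-0.74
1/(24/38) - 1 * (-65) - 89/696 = 46253/696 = 66.46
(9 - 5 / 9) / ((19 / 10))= 40 / 9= 4.44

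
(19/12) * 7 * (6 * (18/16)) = 1197/16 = 74.81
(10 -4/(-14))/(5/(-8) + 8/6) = 1728/119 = 14.52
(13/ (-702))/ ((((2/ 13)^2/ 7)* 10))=-1183/ 2160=-0.55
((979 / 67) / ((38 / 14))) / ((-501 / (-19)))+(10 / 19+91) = 58503220 / 637773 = 91.73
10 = 10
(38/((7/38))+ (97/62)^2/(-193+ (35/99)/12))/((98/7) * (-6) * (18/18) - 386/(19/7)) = -0.91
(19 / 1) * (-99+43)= -1064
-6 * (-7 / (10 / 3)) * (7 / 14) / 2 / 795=21 / 5300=0.00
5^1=5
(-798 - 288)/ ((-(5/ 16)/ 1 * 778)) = 8688/ 1945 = 4.47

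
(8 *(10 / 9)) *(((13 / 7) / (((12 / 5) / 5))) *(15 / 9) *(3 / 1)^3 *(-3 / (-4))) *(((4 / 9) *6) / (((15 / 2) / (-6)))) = -52000 / 21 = -2476.19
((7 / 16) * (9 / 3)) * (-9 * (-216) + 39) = 41643 / 16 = 2602.69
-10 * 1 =-10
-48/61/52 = -12/793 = -0.02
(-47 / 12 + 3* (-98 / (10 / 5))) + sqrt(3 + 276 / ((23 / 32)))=-1811 / 12 + 3* sqrt(43)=-131.24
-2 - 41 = -43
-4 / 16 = -1 / 4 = -0.25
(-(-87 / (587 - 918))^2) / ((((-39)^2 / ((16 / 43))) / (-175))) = 2354800 / 796179787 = 0.00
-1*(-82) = 82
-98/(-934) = 49/467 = 0.10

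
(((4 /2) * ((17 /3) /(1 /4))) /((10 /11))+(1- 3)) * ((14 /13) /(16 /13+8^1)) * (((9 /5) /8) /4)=2513 /8000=0.31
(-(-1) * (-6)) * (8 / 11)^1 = -48 / 11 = -4.36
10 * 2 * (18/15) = 24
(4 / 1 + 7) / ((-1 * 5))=-11 / 5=-2.20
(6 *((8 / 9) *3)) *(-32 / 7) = -512 / 7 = -73.14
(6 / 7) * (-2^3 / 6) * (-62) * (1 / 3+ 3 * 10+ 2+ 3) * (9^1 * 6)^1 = 946368 / 7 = 135195.43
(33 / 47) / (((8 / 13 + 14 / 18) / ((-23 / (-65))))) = 6831 / 38305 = 0.18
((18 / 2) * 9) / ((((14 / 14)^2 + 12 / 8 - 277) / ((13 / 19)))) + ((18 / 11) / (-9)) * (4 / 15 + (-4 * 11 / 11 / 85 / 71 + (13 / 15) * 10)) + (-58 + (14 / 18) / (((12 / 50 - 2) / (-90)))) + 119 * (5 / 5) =4152535049 / 41967390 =98.95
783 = 783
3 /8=0.38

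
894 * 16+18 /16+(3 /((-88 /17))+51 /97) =15263511 /1067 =14305.07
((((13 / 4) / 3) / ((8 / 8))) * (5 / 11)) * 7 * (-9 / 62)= -1365 / 2728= -0.50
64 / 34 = 32 / 17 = 1.88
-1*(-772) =772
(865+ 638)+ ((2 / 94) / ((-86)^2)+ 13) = 1516.00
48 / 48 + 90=91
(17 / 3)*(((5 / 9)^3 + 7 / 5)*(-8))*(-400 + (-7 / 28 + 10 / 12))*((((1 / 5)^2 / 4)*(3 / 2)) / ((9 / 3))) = 116680792 / 820125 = 142.27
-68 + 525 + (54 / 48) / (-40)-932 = -475.03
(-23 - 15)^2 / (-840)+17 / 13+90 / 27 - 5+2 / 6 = -4763 / 2730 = -1.74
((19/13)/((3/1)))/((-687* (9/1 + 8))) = -19/455481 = -0.00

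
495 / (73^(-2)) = 2637855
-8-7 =-15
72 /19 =3.79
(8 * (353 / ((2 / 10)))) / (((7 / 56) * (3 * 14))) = 56480 / 21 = 2689.52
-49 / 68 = -0.72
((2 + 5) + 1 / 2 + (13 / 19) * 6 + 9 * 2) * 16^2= 144000 / 19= 7578.95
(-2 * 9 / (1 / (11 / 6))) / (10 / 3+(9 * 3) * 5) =-99 / 415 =-0.24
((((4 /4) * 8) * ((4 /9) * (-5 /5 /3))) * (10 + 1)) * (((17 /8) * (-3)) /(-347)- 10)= 1219196 /9369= 130.13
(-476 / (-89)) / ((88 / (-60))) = -3570 / 979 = -3.65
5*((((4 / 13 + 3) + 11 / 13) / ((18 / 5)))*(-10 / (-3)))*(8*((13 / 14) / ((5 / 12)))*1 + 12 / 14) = 32700 / 91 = 359.34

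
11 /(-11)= -1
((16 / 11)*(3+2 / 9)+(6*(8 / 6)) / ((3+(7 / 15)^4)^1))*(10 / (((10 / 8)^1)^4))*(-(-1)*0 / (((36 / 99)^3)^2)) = 0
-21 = -21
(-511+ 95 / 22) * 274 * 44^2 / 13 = -268776464 / 13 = -20675112.62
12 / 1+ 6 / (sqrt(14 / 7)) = 3 * sqrt(2)+ 12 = 16.24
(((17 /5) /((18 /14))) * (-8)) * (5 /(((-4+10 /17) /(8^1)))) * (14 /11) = 906304 /2871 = 315.68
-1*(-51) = 51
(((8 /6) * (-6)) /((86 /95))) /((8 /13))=-1235 /86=-14.36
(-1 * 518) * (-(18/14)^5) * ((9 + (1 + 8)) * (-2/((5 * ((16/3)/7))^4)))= -1592728677/5120000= -311.08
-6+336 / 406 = -150 / 29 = -5.17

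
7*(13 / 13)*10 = 70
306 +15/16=306.94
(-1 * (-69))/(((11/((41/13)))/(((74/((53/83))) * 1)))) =17375718/7579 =2292.61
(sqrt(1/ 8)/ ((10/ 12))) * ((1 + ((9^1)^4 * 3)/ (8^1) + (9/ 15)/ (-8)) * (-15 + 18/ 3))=-664551 * sqrt(2)/ 100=-9398.17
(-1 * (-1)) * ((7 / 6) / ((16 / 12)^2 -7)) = -21 / 94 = -0.22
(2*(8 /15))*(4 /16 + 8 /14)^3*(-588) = -12167 /35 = -347.63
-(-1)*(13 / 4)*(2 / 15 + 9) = 1781 / 60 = 29.68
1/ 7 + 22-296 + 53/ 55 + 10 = -101214/ 385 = -262.89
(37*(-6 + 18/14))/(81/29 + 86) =-35409/18025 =-1.96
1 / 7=0.14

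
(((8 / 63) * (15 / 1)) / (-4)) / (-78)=5 / 819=0.01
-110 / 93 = -1.18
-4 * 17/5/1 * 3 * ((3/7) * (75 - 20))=-6732/7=-961.71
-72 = -72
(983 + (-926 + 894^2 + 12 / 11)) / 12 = 2930745 / 44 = 66607.84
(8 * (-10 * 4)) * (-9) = 2880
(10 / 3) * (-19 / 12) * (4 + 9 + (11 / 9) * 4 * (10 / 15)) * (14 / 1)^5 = -11214974960 / 243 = -46152160.33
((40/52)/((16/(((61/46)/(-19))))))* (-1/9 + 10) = -27145/818064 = -0.03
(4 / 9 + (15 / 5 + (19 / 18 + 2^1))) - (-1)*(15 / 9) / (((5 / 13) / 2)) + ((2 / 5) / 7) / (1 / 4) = 15.40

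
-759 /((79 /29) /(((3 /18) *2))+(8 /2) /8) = -87.52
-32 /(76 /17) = -136 /19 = -7.16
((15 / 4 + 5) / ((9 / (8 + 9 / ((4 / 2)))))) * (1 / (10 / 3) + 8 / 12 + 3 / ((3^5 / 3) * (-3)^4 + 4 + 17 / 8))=266751275 / 22695984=11.75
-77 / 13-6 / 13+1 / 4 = -319 / 52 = -6.13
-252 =-252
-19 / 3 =-6.33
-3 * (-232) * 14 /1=9744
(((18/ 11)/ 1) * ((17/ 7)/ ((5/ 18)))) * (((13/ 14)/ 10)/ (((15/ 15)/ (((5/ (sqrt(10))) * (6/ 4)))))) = 53703 * sqrt(10)/ 53900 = 3.15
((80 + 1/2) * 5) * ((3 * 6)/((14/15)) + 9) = 11385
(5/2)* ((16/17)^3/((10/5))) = 5120/4913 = 1.04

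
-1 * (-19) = 19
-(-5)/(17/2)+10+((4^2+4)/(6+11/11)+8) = 2552/119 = 21.45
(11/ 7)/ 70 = 11/ 490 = 0.02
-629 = -629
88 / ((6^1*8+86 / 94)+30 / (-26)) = 26884 / 14591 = 1.84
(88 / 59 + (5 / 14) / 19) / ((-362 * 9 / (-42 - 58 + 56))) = 86911 / 4260921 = 0.02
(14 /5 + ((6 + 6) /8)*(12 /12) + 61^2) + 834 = 45593 /10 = 4559.30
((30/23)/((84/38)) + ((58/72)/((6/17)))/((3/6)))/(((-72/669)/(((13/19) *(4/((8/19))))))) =-259846067/834624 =-311.33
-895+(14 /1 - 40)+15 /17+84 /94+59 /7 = -910.80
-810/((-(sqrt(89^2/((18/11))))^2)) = 14580/87131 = 0.17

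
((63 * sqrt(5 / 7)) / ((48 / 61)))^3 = 214497045 * sqrt(35) / 4096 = 309809.97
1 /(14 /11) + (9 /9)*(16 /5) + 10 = 979 /70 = 13.99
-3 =-3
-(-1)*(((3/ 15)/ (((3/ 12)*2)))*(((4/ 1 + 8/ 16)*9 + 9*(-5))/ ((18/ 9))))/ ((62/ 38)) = -171/ 310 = -0.55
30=30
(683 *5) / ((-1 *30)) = -683 / 6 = -113.83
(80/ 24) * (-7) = -70/ 3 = -23.33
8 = 8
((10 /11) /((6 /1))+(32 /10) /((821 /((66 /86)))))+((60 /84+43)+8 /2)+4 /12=1965439978 /40774965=48.20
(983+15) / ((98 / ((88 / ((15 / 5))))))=43912 / 147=298.72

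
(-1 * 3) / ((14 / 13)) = -39 / 14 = -2.79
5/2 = 2.50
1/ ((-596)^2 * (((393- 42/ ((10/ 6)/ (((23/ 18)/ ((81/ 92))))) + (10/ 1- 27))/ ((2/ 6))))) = 0.00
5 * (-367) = -1835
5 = 5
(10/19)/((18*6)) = 0.00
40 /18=20 /9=2.22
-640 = -640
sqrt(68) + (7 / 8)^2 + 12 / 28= 535 / 448 + 2*sqrt(17)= 9.44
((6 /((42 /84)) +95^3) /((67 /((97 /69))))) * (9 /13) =249499617 /20033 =12454.43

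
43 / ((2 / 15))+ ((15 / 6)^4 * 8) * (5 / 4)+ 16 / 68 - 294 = 57033 / 136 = 419.36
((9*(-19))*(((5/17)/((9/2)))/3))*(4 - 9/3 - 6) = 950/51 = 18.63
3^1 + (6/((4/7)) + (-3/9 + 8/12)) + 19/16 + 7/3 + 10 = 1313/48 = 27.35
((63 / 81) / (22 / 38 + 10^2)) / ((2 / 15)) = 95 / 1638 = 0.06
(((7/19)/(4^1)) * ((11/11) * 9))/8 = 63/608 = 0.10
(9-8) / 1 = 1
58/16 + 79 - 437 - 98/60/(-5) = -354.05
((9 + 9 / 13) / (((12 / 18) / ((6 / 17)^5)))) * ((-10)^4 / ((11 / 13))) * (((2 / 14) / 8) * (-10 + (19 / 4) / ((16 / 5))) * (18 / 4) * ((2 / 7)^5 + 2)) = -338370514509375 / 262498902589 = -1289.04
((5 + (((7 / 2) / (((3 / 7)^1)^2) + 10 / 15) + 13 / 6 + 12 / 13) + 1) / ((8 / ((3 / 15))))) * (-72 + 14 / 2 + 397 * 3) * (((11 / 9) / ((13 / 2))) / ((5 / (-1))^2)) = 20876603 / 3422250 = 6.10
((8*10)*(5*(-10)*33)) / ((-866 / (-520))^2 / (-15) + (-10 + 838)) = -12168000000 / 76309501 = -159.46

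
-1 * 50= -50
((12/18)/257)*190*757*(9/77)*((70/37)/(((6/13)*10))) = 1869790/104599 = 17.88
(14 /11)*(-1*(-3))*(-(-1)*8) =336 /11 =30.55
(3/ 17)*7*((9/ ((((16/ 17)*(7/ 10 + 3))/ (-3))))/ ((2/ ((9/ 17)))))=-2.54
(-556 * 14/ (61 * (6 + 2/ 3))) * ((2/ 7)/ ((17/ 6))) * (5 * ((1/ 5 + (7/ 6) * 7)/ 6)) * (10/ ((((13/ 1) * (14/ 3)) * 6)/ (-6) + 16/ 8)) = 2.29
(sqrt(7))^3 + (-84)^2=7 * sqrt(7) + 7056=7074.52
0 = 0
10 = 10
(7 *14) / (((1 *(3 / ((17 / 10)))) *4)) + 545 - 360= 11933 / 60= 198.88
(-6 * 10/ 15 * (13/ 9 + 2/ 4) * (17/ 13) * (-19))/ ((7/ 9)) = 3230/ 13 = 248.46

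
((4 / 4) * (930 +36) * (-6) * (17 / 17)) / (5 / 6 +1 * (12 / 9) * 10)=-34776 / 85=-409.13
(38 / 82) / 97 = 19 / 3977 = 0.00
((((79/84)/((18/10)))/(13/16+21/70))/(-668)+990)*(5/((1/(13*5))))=903829535375/2809107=321749.77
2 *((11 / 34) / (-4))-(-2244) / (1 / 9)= 20195.84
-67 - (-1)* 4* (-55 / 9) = -823 / 9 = -91.44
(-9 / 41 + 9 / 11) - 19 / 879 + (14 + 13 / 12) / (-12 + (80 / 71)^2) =-71073488155 / 85774549872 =-0.83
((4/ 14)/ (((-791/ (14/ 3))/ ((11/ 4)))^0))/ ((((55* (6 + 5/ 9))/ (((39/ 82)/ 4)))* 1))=351/ 3725260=0.00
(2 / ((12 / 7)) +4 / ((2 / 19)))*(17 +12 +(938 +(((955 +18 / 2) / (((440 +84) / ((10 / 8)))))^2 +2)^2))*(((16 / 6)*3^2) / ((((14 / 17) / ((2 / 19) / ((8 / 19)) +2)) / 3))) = 8295762731734990665 / 1055487716864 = 7859648.77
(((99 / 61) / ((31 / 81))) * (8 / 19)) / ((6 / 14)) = 149688 / 35929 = 4.17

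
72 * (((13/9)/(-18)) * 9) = -52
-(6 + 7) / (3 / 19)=-247 / 3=-82.33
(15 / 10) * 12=18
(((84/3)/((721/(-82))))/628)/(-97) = 82/1568587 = 0.00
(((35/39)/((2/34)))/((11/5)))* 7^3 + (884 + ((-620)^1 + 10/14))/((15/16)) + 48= 40675259/15015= 2708.97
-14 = -14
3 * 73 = 219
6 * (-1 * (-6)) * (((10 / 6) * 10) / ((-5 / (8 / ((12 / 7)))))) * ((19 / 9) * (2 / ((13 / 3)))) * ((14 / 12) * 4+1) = -3091.97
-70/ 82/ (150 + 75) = -0.00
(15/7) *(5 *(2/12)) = 25/14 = 1.79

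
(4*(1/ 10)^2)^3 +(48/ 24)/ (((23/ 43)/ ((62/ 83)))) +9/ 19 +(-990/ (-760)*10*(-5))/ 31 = 40963858177/ 35137531250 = 1.17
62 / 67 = 0.93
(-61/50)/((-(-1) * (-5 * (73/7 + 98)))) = 427/189750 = 0.00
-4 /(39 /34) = -136 /39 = -3.49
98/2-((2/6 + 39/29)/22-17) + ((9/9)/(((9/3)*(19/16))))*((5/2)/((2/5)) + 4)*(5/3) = 3857653/54549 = 70.72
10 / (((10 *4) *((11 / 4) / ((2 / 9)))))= 2 / 99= 0.02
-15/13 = -1.15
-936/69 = -312/23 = -13.57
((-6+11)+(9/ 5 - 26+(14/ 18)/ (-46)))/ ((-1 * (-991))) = -39779/ 2051370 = -0.02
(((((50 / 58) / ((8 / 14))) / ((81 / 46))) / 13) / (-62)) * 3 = -0.00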